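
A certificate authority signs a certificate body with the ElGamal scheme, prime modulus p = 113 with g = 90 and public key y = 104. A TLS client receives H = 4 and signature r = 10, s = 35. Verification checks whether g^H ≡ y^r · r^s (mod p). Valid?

Left side g^H mod p:
90^2 = 8100 ≡ 77
90^4 ≡ 77^2 = 5929 ≡ 53
Right side y^r · r^s mod p:
104^2 = 10816 ≡ 81
104^4 ≡ 81^2 = 6561 ≡ 7
104^8 ≡ 7^2 = 49
10 = 8 + 2, so 104^10 ≡ 49·81 ≡ 14 (mod 113)
10^2 = 100
10^4 ≡ 100^2 = 10000 ≡ 56
10^8 ≡ 56^2 = 3136 ≡ 85
10^16 ≡ 85^2 = 7225 ≡ 106
10^32 ≡ 106^2 = 11236 ≡ 49
35 = 32 + 2 + 1, so 10^35 ≡ 49·100·10 ≡ 71 (mod 113)
14·71 = 994 ≡ 90 (mod 113)
53 ≠ 90, so verification fails.

no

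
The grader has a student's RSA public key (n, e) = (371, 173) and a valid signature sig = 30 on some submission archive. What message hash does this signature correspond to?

242

Squares mod 371: sig^1≡30, sig^2≡158, sig^4≡107, sig^8≡319, sig^16≡107, sig^32≡319, sig^64≡107, sig^128≡319
173 = 128 + 32 + 8 + 4 + 1, so sig^173 ≡ 319·319·319·107·30 ≡ 242 (mod 371)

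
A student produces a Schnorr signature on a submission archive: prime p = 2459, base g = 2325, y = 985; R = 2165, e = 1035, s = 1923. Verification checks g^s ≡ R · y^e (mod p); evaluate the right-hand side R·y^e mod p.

985^1035 mod 2459 = 1523
R · y^e ≡ 2165·1523 = 3297295 ≡ 2235 (mod 2459)

2235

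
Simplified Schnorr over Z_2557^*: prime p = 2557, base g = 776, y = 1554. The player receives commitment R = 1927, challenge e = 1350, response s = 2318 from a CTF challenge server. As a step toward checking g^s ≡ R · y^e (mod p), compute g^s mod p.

Squares mod 2557: 776^1≡776, 776^2≡1281, 776^4≡1924, 776^8≡1797, 776^16≡2275, 776^32≡257, 776^64≡2124, 776^128≡828, 776^256≡308, 776^512≡255, 776^1024≡1100, 776^2048≡539
2318 = 2048 + 256 + 8 + 4 + 2, so 776^2318 ≡ 539·308·1797·1924·1281 ≡ 803 (mod 2557)

803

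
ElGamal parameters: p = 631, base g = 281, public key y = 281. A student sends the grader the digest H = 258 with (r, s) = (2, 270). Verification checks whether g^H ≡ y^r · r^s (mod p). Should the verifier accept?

reject

Left side g^H mod p:
281^2 = 78961 ≡ 86
281^4 ≡ 86^2 = 7396 ≡ 455
281^8 ≡ 455^2 = 207025 ≡ 57
281^16 ≡ 57^2 = 3249 ≡ 94
281^32 ≡ 94^2 = 8836 ≡ 2
281^64 ≡ 2^2 = 4
281^128 ≡ 4^2 = 16
281^256 ≡ 16^2 = 256
258 = 256 + 2, so 281^258 ≡ 256·86 ≡ 562 (mod 631)
Right side y^r · r^s mod p:
281^2 = 78961 ≡ 86
2^2 = 4
2^4 ≡ 4^2 = 16
2^8 ≡ 16^2 = 256
2^16 ≡ 256^2 = 65536 ≡ 543
2^32 ≡ 543^2 = 294849 ≡ 172
2^64 ≡ 172^2 = 29584 ≡ 558
2^128 ≡ 558^2 = 311364 ≡ 281
2^256 ≡ 281^2 = 78961 ≡ 86
270 = 256 + 8 + 4 + 2, so 2^270 ≡ 86·256·16·4 ≡ 1 (mod 631)
86·1 = 86 ≡ 86 (mod 631)
562 ≠ 86, so verification fails.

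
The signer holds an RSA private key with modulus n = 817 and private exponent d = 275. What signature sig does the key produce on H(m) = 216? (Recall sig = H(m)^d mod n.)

(H(m))^2 ≡ 216^2 = 46656 ≡ 87
(H(m))^4 ≡ 87^2 = 7569 ≡ 216
(H(m))^8 ≡ 216^2 = 46656 ≡ 87
(H(m))^16 ≡ 87^2 = 7569 ≡ 216
(H(m))^32 ≡ 216^2 = 46656 ≡ 87
(H(m))^64 ≡ 87^2 = 7569 ≡ 216
(H(m))^128 ≡ 216^2 = 46656 ≡ 87
(H(m))^256 ≡ 87^2 = 7569 ≡ 216
275 = 256 + 16 + 2 + 1, so (H(m))^275 ≡ 216·216·87·216 ≡ 87 (mod 817)

87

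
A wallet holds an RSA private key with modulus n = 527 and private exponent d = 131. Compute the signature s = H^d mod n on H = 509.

H^2 ≡ 509^2 = 259081 ≡ 324
H^4 ≡ 324^2 = 104976 ≡ 103
H^8 ≡ 103^2 = 10609 ≡ 69
H^16 ≡ 69^2 = 4761 ≡ 18
H^32 ≡ 18^2 = 324
H^64 ≡ 324^2 = 104976 ≡ 103
H^128 ≡ 103^2 = 10609 ≡ 69
131 = 128 + 2 + 1, so H^131 ≡ 69·324·509 ≡ 220 (mod 527)

220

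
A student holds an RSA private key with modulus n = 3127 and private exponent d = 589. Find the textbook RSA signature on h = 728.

Squares mod 3127: h^1≡728, h^2≡1521, h^4≡2588, h^8≡2837, h^16≡2798, h^32≡1923, h^64≡1815, h^128≡1494, h^256≡2485, h^512≡2527
589 = 512 + 64 + 8 + 4 + 1, so h^589 ≡ 2527·1815·2837·2588·728 ≡ 631 (mod 3127)

631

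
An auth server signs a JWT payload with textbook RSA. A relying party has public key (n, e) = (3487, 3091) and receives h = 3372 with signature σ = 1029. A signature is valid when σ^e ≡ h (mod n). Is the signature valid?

valid

σ^2 ≡ 1029^2 = 1058841 ≡ 2280
σ^4 ≡ 2280^2 = 5198400 ≡ 2770
σ^8 ≡ 2770^2 = 7672900 ≡ 1500
σ^16 ≡ 1500^2 = 2250000 ≡ 885
σ^32 ≡ 885^2 = 783225 ≡ 2137
σ^64 ≡ 2137^2 = 4566769 ≡ 2286
σ^128 ≡ 2286^2 = 5225796 ≡ 2270
σ^256 ≡ 2270^2 = 5152900 ≡ 2601
σ^512 ≡ 2601^2 = 6765201 ≡ 421
σ^1024 ≡ 421^2 = 177241 ≡ 2891
σ^2048 ≡ 2891^2 = 8357881 ≡ 3029
3091 = 2048 + 1024 + 16 + 2 + 1, so σ^3091 ≡ 3029·2891·885·2280·1029 ≡ 3372 (mod 3487)
Since 3372 equals the digest 3372, verification succeeds.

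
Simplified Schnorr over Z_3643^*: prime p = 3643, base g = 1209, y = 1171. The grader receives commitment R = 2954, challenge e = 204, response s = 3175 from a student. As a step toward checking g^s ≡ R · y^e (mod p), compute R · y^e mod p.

3381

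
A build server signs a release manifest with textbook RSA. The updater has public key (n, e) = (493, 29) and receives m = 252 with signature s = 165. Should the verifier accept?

Squares mod 493: s^1≡165, s^2≡110, s^4≡268, s^8≡339, s^16≡52
29 = 16 + 8 + 4 + 1, so s^29 ≡ 52·339·268·165 ≡ 252 (mod 493)
252 = m, so the signature checks out.

accept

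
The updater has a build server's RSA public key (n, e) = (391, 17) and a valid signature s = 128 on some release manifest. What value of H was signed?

213

Squares mod 391: s^1≡128, s^2≡353, s^4≡271, s^8≡324, s^16≡188
17 = 16 + 1, so s^17 ≡ 188·128 ≡ 213 (mod 391)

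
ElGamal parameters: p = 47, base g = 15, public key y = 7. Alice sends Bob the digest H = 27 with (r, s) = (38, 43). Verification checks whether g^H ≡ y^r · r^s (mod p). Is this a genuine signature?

Left side g^H mod p:
15^27 mod 47 = 41
Right side y^r · r^s mod p:
7^38 mod 47 = 3
38^43 mod 47 = 45
3·45 = 135 ≡ 41 (mod 47)
41 ≡ 41 (mod 47), so the signature is genuine.

genuine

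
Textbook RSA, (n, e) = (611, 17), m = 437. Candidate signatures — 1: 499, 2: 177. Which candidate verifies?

Candidate 1: 499^2 = 249001 ≡ 324; 499^4 ≡ 324^2 = 104976 ≡ 495; 499^8 ≡ 495^2 = 245025 ≡ 14; 499^16 ≡ 14^2 = 196; 17 = 16 + 1, so 499^17 ≡ 196·499 ≡ 44 (mod 611)
Candidate 2: 177^2 = 31329 ≡ 168; 177^4 ≡ 168^2 = 28224 ≡ 118; 177^8 ≡ 118^2 = 13924 ≡ 482; 177^16 ≡ 482^2 = 232324 ≡ 144; 17 = 16 + 1, so 177^17 ≡ 144·177 ≡ 437 (mod 611)
  → matches m = 437

2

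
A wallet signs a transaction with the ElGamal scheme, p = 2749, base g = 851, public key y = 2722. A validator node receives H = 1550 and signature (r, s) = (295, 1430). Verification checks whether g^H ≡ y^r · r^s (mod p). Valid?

no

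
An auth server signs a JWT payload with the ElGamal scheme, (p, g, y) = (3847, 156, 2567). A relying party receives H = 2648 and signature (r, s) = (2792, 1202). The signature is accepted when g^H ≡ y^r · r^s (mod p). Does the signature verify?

verifies

Left side g^H mod p:
156^2 = 24336 ≡ 1254
156^4 ≡ 1254^2 = 1572516 ≡ 2940
156^8 ≡ 2940^2 = 8643600 ≡ 3238
156^16 ≡ 3238^2 = 10484644 ≡ 1569
156^32 ≡ 1569^2 = 2461761 ≡ 3528
156^64 ≡ 3528^2 = 12446784 ≡ 1739
156^128 ≡ 1739^2 = 3024121 ≡ 379
156^256 ≡ 379^2 = 143641 ≡ 1302
156^512 ≡ 1302^2 = 1695204 ≡ 2524
156^1024 ≡ 2524^2 = 6370576 ≡ 3791
156^2048 ≡ 3791^2 = 14371681 ≡ 3136
2648 = 2048 + 512 + 64 + 16 + 8, so 156^2648 ≡ 3136·2524·1739·1569·3238 ≡ 2987 (mod 3847)
Right side y^r · r^s mod p:
2567^2 = 6589489 ≡ 3425
2567^4 ≡ 3425^2 = 11730625 ≡ 1122
2567^8 ≡ 1122^2 = 1258884 ≡ 915
2567^16 ≡ 915^2 = 837225 ≡ 2426
2567^32 ≡ 2426^2 = 5885476 ≡ 3413
2567^64 ≡ 3413^2 = 11648569 ≡ 3700
2567^128 ≡ 3700^2 = 13690000 ≡ 2374
2567^256 ≡ 2374^2 = 5635876 ≡ 21
2567^512 ≡ 21^2 = 441
2567^1024 ≡ 441^2 = 194481 ≡ 2131
2567^2048 ≡ 2131^2 = 4541161 ≡ 1701
2792 = 2048 + 512 + 128 + 64 + 32 + 8, so 2567^2792 ≡ 1701·441·2374·3700·3413·915 ≡ 318 (mod 3847)
2792^2 = 7795264 ≡ 1242
2792^4 ≡ 1242^2 = 1542564 ≡ 3764
2792^8 ≡ 3764^2 = 14167696 ≡ 3042
2792^16 ≡ 3042^2 = 9253764 ≡ 1729
2792^32 ≡ 1729^2 = 2989441 ≡ 322
2792^64 ≡ 322^2 = 103684 ≡ 3662
2792^128 ≡ 3662^2 = 13410244 ≡ 3449
2792^256 ≡ 3449^2 = 11895601 ≡ 677
2792^512 ≡ 677^2 = 458329 ≡ 536
2792^1024 ≡ 536^2 = 287296 ≡ 2618
1202 = 1024 + 128 + 32 + 16 + 2, so 2792^1202 ≡ 2618·3449·322·1729·1242 ≡ 457 (mod 3847)
318·457 = 145326 ≡ 2987 (mod 3847)
2987 ≡ 2987 (mod 3847), so the signature is genuine.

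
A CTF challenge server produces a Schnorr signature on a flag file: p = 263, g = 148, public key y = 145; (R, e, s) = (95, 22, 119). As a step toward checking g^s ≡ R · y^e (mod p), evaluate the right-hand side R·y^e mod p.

88

145^2 = 21025 ≡ 248
145^4 ≡ 248^2 = 61504 ≡ 225
145^8 ≡ 225^2 = 50625 ≡ 129
145^16 ≡ 129^2 = 16641 ≡ 72
22 = 16 + 4 + 2, so 145^22 ≡ 72·225·248 ≡ 12 (mod 263)
R · y^e ≡ 95·12 = 1140 ≡ 88 (mod 263)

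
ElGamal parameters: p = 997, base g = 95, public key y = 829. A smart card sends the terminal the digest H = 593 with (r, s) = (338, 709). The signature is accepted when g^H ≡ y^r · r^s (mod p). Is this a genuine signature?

genuine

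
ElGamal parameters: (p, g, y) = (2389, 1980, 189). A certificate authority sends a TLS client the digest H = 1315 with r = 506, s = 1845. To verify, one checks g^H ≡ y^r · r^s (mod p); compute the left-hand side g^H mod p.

Squares mod 2389: 1980^1≡1980, 1980^2≡51, 1980^4≡212, 1980^8≡1942, 1980^16≡1522, 1980^32≡1543, 1980^64≡1405, 1980^128≡711, 1980^256≡1442, 1980^512≡934, 1980^1024≡371
1315 = 1024 + 256 + 32 + 2 + 1, so 1980^1315 ≡ 371·1442·1543·51·1980 ≡ 1049 (mod 2389)

1049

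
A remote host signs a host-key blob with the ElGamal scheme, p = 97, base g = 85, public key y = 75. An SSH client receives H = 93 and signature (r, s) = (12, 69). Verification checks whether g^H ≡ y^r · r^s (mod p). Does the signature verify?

Left side g^H mod p:
85^2 = 7225 ≡ 47
85^4 ≡ 47^2 = 2209 ≡ 75
85^8 ≡ 75^2 = 5625 ≡ 96
85^16 ≡ 96^2 = 9216 ≡ 1
85^32 ≡ 1^2 = 1
85^64 ≡ 1^2 = 1
93 = 64 + 16 + 8 + 4 + 1, so 85^93 ≡ 1·1·96·75·85 ≡ 27 (mod 97)
Right side y^r · r^s mod p:
75^2 = 5625 ≡ 96
75^4 ≡ 96^2 = 9216 ≡ 1
75^8 ≡ 1^2 = 1
12 = 8 + 4, so 75^12 ≡ 1·1 ≡ 1 (mod 97)
12^2 = 144 ≡ 47
12^4 ≡ 47^2 = 2209 ≡ 75
12^8 ≡ 75^2 = 5625 ≡ 96
12^16 ≡ 96^2 = 9216 ≡ 1
12^32 ≡ 1^2 = 1
12^64 ≡ 1^2 = 1
69 = 64 + 4 + 1, so 12^69 ≡ 1·75·12 ≡ 27 (mod 97)
1·27 = 27 ≡ 27 (mod 97)
27 ≡ 27 (mod 97), so the signature is genuine.

verifies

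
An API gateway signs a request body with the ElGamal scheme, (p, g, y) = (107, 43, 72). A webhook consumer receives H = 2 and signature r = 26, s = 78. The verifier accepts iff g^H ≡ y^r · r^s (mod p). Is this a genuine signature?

genuine

Left side g^H mod p:
Squares mod 107: 43^1≡43, 43^2≡30
43^2 ≡ 30 (mod 107)
Right side y^r · r^s mod p:
Squares mod 107: 72^1≡72, 72^2≡48, 72^4≡57, 72^8≡39, 72^16≡23
26 = 16 + 8 + 2, so 72^26 ≡ 23·39·48 ≡ 42 (mod 107)
Squares mod 107: 26^1≡26, 26^2≡34, 26^4≡86, 26^8≡13, 26^16≡62, 26^32≡99, 26^64≡64
78 = 64 + 8 + 4 + 2, so 26^78 ≡ 64·13·86·34 ≡ 16 (mod 107)
42·16 = 672 ≡ 30 (mod 107)
30 ≡ 30 (mod 107), so the signature is genuine.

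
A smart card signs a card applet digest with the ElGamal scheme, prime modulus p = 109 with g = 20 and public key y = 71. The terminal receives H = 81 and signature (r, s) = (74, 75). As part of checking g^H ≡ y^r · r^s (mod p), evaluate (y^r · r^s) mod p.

108

71^2 = 5041 ≡ 27
71^4 ≡ 27^2 = 729 ≡ 75
71^8 ≡ 75^2 = 5625 ≡ 66
71^16 ≡ 66^2 = 4356 ≡ 105
71^32 ≡ 105^2 = 11025 ≡ 16
71^64 ≡ 16^2 = 256 ≡ 38
74 = 64 + 8 + 2, so 71^74 ≡ 38·66·27 ≡ 27 (mod 109)
74^2 = 5476 ≡ 26
74^4 ≡ 26^2 = 676 ≡ 22
74^8 ≡ 22^2 = 484 ≡ 48
74^16 ≡ 48^2 = 2304 ≡ 15
74^32 ≡ 15^2 = 225 ≡ 7
74^64 ≡ 7^2 = 49
75 = 64 + 8 + 2 + 1, so 74^75 ≡ 49·48·26·74 ≡ 4 (mod 109)
y^r · r^s ≡ 27·4 = 108 ≡ 108 (mod 109)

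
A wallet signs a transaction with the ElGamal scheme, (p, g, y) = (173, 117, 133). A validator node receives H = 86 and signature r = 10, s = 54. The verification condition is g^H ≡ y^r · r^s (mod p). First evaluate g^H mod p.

Squares mod 173: 117^1≡117, 117^2≡22, 117^4≡138, 117^8≡14, 117^16≡23, 117^32≡10, 117^64≡100
86 = 64 + 16 + 4 + 2, so 117^86 ≡ 100·23·138·22 ≡ 1 (mod 173)

1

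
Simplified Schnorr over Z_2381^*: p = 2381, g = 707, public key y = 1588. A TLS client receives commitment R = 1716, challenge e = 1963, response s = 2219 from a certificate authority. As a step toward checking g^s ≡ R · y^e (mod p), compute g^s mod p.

1059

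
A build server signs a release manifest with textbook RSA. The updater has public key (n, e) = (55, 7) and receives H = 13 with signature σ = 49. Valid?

σ^2 ≡ 49^2 = 2401 ≡ 36
σ^4 ≡ 36^2 = 1296 ≡ 31
7 = 4 + 2 + 1, so σ^7 ≡ 31·36·49 ≡ 14 (mod 55)
The recovered value 14 does not match the digest 13.

no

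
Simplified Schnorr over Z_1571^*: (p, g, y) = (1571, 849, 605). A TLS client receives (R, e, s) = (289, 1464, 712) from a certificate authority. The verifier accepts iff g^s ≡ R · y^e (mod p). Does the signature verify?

g^s mod p:
849^2 = 720801 ≡ 1283
849^4 ≡ 1283^2 = 1646089 ≡ 1252
849^8 ≡ 1252^2 = 1567504 ≡ 1217
849^16 ≡ 1217^2 = 1481089 ≡ 1207
849^32 ≡ 1207^2 = 1456849 ≡ 532
849^64 ≡ 532^2 = 283024 ≡ 244
849^128 ≡ 244^2 = 59536 ≡ 1409
849^256 ≡ 1409^2 = 1985281 ≡ 1108
849^512 ≡ 1108^2 = 1227664 ≡ 713
712 = 512 + 128 + 64 + 8, so 849^712 ≡ 713·1409·244·1217 ≡ 1269 (mod 1571)
R · y^e mod p:
605^2 = 366025 ≡ 1553
605^4 ≡ 1553^2 = 2411809 ≡ 324
605^8 ≡ 324^2 = 104976 ≡ 1290
605^16 ≡ 1290^2 = 1664100 ≡ 411
605^32 ≡ 411^2 = 168921 ≡ 824
605^64 ≡ 824^2 = 678976 ≡ 304
605^128 ≡ 304^2 = 92416 ≡ 1298
605^256 ≡ 1298^2 = 1684804 ≡ 692
605^512 ≡ 692^2 = 478864 ≡ 1280
605^1024 ≡ 1280^2 = 1638400 ≡ 1418
1464 = 1024 + 256 + 128 + 32 + 16 + 8, so 605^1464 ≡ 1418·692·1298·824·411·1290 ≡ 1184 (mod 1571)
289·1184 = 342176 ≡ 1269 (mod 1571)
1269 ≡ 1269 (mod 1571); signature holds.

verifies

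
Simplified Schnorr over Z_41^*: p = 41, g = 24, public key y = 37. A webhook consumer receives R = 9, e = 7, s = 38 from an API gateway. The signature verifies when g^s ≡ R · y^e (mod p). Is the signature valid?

valid

g^s mod p:
24^2 = 576 ≡ 2
24^4 ≡ 2^2 = 4
24^8 ≡ 4^2 = 16
24^16 ≡ 16^2 = 256 ≡ 10
24^32 ≡ 10^2 = 100 ≡ 18
38 = 32 + 4 + 2, so 24^38 ≡ 18·4·2 ≡ 21 (mod 41)
R · y^e mod p:
37^2 = 1369 ≡ 16
37^4 ≡ 16^2 = 256 ≡ 10
7 = 4 + 2 + 1, so 37^7 ≡ 10·16·37 ≡ 16 (mod 41)
9·16 = 144 ≡ 21 (mod 41)
21 ≡ 21 (mod 41); signature holds.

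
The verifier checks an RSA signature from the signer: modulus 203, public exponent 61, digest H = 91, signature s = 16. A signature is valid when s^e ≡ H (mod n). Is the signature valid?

s^61 mod 203 = 23
The recovered value 23 does not match the digest 91.

invalid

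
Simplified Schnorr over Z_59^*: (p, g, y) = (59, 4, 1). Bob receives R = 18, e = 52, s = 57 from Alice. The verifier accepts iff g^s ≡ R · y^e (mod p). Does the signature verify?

does not verify

g^s mod p:
Squares mod 59: 4^1≡4, 4^2≡16, 4^4≡20, 4^8≡46, 4^16≡51, 4^32≡5
57 = 32 + 16 + 8 + 1, so 4^57 ≡ 5·51·46·4 ≡ 15 (mod 59)
R · y^e mod p:
Squares mod 59: 1^1≡1, 1^2≡1, 1^4≡1, 1^8≡1, 1^16≡1, 1^32≡1
52 = 32 + 16 + 4, so 1^52 ≡ 1·1·1 ≡ 1 (mod 59)
18·1 = 18 ≡ 18 (mod 59)
15 ≠ 18; the check fails.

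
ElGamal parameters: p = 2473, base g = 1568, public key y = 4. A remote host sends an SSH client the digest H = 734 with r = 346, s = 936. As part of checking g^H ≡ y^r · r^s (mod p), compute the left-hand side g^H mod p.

1517

1568^2 = 2458624 ≡ 462
1568^4 ≡ 462^2 = 213444 ≡ 766
1568^8 ≡ 766^2 = 586756 ≡ 655
1568^16 ≡ 655^2 = 429025 ≡ 1196
1568^32 ≡ 1196^2 = 1430416 ≡ 1022
1568^64 ≡ 1022^2 = 1044484 ≡ 878
1568^128 ≡ 878^2 = 770884 ≡ 1781
1568^256 ≡ 1781^2 = 3171961 ≡ 1575
1568^512 ≡ 1575^2 = 2480625 ≡ 206
734 = 512 + 128 + 64 + 16 + 8 + 4 + 2, so 1568^734 ≡ 206·1781·878·1196·655·766·462 ≡ 1517 (mod 2473)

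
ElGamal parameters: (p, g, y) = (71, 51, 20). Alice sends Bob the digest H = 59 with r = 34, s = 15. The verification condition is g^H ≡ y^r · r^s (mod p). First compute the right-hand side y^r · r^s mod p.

20^2 = 400 ≡ 45
20^4 ≡ 45^2 = 2025 ≡ 37
20^8 ≡ 37^2 = 1369 ≡ 20
20^16 ≡ 20^2 = 400 ≡ 45
20^32 ≡ 45^2 = 2025 ≡ 37
34 = 32 + 2, so 20^34 ≡ 37·45 ≡ 32 (mod 71)
34^2 = 1156 ≡ 20
34^4 ≡ 20^2 = 400 ≡ 45
34^8 ≡ 45^2 = 2025 ≡ 37
15 = 8 + 4 + 2 + 1, so 34^15 ≡ 37·45·20·34 ≡ 34 (mod 71)
y^r · r^s ≡ 32·34 = 1088 ≡ 23 (mod 71)

23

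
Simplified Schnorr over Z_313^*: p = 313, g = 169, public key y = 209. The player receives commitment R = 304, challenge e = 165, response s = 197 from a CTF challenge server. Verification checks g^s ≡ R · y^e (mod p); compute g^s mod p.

235

169^2 = 28561 ≡ 78
169^4 ≡ 78^2 = 6084 ≡ 137
169^8 ≡ 137^2 = 18769 ≡ 302
169^16 ≡ 302^2 = 91204 ≡ 121
169^32 ≡ 121^2 = 14641 ≡ 243
169^64 ≡ 243^2 = 59049 ≡ 205
169^128 ≡ 205^2 = 42025 ≡ 83
197 = 128 + 64 + 4 + 1, so 169^197 ≡ 83·205·137·169 ≡ 235 (mod 313)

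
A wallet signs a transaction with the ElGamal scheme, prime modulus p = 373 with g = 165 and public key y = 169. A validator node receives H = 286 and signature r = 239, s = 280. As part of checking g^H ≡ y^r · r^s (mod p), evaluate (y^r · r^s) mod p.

257

169^2 = 28561 ≡ 213
169^4 ≡ 213^2 = 45369 ≡ 236
169^8 ≡ 236^2 = 55696 ≡ 119
169^16 ≡ 119^2 = 14161 ≡ 360
169^32 ≡ 360^2 = 129600 ≡ 169
169^64 ≡ 169^2 = 28561 ≡ 213
169^128 ≡ 213^2 = 45369 ≡ 236
239 = 128 + 64 + 32 + 8 + 4 + 2 + 1, so 169^239 ≡ 236·213·169·119·236·213·169 ≡ 12 (mod 373)
239^2 = 57121 ≡ 52
239^4 ≡ 52^2 = 2704 ≡ 93
239^8 ≡ 93^2 = 8649 ≡ 70
239^16 ≡ 70^2 = 4900 ≡ 51
239^32 ≡ 51^2 = 2601 ≡ 363
239^64 ≡ 363^2 = 131769 ≡ 100
239^128 ≡ 100^2 = 10000 ≡ 302
239^256 ≡ 302^2 = 91204 ≡ 192
280 = 256 + 16 + 8, so 239^280 ≡ 192·51·70 ≡ 239 (mod 373)
y^r · r^s ≡ 12·239 = 2868 ≡ 257 (mod 373)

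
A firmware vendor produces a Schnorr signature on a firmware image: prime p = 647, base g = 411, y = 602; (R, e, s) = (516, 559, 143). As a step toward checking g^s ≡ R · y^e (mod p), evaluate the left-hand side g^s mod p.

411^2 = 168921 ≡ 54
411^4 ≡ 54^2 = 2916 ≡ 328
411^8 ≡ 328^2 = 107584 ≡ 182
411^16 ≡ 182^2 = 33124 ≡ 127
411^32 ≡ 127^2 = 16129 ≡ 601
411^64 ≡ 601^2 = 361201 ≡ 175
411^128 ≡ 175^2 = 30625 ≡ 216
143 = 128 + 8 + 4 + 2 + 1, so 411^143 ≡ 216·182·328·54·411 ≡ 454 (mod 647)

454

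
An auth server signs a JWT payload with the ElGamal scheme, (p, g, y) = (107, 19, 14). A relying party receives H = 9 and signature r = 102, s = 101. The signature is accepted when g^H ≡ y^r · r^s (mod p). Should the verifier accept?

accept

Left side g^H mod p:
Squares mod 107: 19^1≡19, 19^2≡40, 19^4≡102, 19^8≡25
9 = 8 + 1, so 19^9 ≡ 25·19 ≡ 47 (mod 107)
Right side y^r · r^s mod p:
Squares mod 107: 14^1≡14, 14^2≡89, 14^4≡3, 14^8≡9, 14^16≡81, 14^32≡34, 14^64≡86
102 = 64 + 32 + 4 + 2, so 14^102 ≡ 86·34·3·89 ≡ 36 (mod 107)
Squares mod 107: 102^1≡102, 102^2≡25, 102^4≡90, 102^8≡75, 102^16≡61, 102^32≡83, 102^64≡41
101 = 64 + 32 + 4 + 1, so 102^101 ≡ 41·83·90·102 ≡ 34 (mod 107)
36·34 = 1224 ≡ 47 (mod 107)
47 ≡ 47 (mod 107), so the signature is genuine.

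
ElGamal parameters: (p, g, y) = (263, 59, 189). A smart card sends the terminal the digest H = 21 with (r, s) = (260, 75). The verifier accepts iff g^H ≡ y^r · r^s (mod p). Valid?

Left side g^H mod p:
Squares mod 263: 59^1≡59, 59^2≡62, 59^4≡162, 59^8≡207, 59^16≡243
21 = 16 + 4 + 1, so 59^21 ≡ 243·162·59 ≡ 41 (mod 263)
Right side y^r · r^s mod p:
Squares mod 263: 189^1≡189, 189^2≡216, 189^4≡105, 189^8≡242, 189^16≡178, 189^32≡124, 189^64≡122, 189^128≡156, 189^256≡140
260 = 256 + 4, so 189^260 ≡ 140·105 ≡ 235 (mod 263)
Squares mod 263: 260^1≡260, 260^2≡9, 260^4≡81, 260^8≡249, 260^16≡196, 260^32≡18, 260^64≡61
75 = 64 + 8 + 2 + 1, so 260^75 ≡ 61·249·9·260 ≡ 177 (mod 263)
235·177 = 41595 ≡ 41 (mod 263)
41 ≡ 41 (mod 263), so the signature is genuine.

yes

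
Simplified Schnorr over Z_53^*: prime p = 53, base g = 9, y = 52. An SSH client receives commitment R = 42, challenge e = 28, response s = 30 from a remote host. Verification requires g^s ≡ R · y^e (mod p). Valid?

yes

g^s mod p:
9^30 mod 53 = 42
R · y^e mod p:
52^28 mod 53 = 1
42·1 = 42 ≡ 42 (mod 53)
42 ≡ 42 (mod 53); signature holds.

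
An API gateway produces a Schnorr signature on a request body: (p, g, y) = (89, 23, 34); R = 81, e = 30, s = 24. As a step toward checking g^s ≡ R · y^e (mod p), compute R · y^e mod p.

34^2 = 1156 ≡ 88
34^4 ≡ 88^2 = 7744 ≡ 1
34^8 ≡ 1^2 = 1
34^16 ≡ 1^2 = 1
30 = 16 + 8 + 4 + 2, so 34^30 ≡ 1·1·1·88 ≡ 88 (mod 89)
R · y^e ≡ 81·88 = 7128 ≡ 8 (mod 89)

8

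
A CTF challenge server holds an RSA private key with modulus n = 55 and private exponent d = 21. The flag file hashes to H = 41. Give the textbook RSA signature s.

H^2 ≡ 41^2 = 1681 ≡ 31
H^4 ≡ 31^2 = 961 ≡ 26
H^8 ≡ 26^2 = 676 ≡ 16
H^16 ≡ 16^2 = 256 ≡ 36
21 = 16 + 4 + 1, so H^21 ≡ 36·26·41 ≡ 41 (mod 55)

41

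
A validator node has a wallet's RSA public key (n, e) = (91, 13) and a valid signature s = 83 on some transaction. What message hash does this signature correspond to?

Squares mod 91: s^1≡83, s^2≡64, s^4≡1, s^8≡1
13 = 8 + 4 + 1, so s^13 ≡ 1·1·83 ≡ 83 (mod 91)

83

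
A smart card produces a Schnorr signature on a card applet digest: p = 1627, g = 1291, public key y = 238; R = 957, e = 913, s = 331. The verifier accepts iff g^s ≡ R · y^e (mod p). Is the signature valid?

g^s mod p:
1291^331 mod 1627 = 1555
R · y^e mod p:
238^913 mod 1627 = 294
957·294 = 281358 ≡ 1514 (mod 1627)
1555 ≠ 1514; the check fails.

invalid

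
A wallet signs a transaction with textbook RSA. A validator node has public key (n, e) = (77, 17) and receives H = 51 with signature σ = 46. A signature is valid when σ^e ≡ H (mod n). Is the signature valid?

σ^17 mod 77 = 51
51 = H, so the signature checks out.

valid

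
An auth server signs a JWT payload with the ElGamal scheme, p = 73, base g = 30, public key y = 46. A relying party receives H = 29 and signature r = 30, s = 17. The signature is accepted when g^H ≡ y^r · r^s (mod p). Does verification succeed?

passes

Left side g^H mod p:
Squares mod 73: 30^1≡30, 30^2≡24, 30^4≡65, 30^8≡64, 30^16≡8
29 = 16 + 8 + 4 + 1, so 30^29 ≡ 8·64·65·30 ≡ 52 (mod 73)
Right side y^r · r^s mod p:
Squares mod 73: 46^1≡46, 46^2≡72, 46^4≡1, 46^8≡1, 46^16≡1
30 = 16 + 8 + 4 + 2, so 46^30 ≡ 1·1·1·72 ≡ 72 (mod 73)
Squares mod 73: 30^1≡30, 30^2≡24, 30^4≡65, 30^8≡64, 30^16≡8
17 = 16 + 1, so 30^17 ≡ 8·30 ≡ 21 (mod 73)
72·21 = 1512 ≡ 52 (mod 73)
52 ≡ 52 (mod 73), so the signature is genuine.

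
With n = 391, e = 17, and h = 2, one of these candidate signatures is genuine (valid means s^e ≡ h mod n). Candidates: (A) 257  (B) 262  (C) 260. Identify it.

A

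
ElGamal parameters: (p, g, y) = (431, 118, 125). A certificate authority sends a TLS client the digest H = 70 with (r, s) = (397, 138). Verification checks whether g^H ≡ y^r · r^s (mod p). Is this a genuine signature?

forged

Left side g^H mod p:
118^2 = 13924 ≡ 132
118^4 ≡ 132^2 = 17424 ≡ 184
118^8 ≡ 184^2 = 33856 ≡ 238
118^16 ≡ 238^2 = 56644 ≡ 183
118^32 ≡ 183^2 = 33489 ≡ 302
118^64 ≡ 302^2 = 91204 ≡ 263
70 = 64 + 4 + 2, so 118^70 ≡ 263·184·132 ≡ 324 (mod 431)
Right side y^r · r^s mod p:
125^2 = 15625 ≡ 109
125^4 ≡ 109^2 = 11881 ≡ 244
125^8 ≡ 244^2 = 59536 ≡ 58
125^16 ≡ 58^2 = 3364 ≡ 347
125^32 ≡ 347^2 = 120409 ≡ 160
125^64 ≡ 160^2 = 25600 ≡ 171
125^128 ≡ 171^2 = 29241 ≡ 364
125^256 ≡ 364^2 = 132496 ≡ 179
397 = 256 + 128 + 8 + 4 + 1, so 125^397 ≡ 179·364·58·244·125 ≡ 270 (mod 431)
397^2 = 157609 ≡ 294
397^4 ≡ 294^2 = 86436 ≡ 236
397^8 ≡ 236^2 = 55696 ≡ 97
397^16 ≡ 97^2 = 9409 ≡ 358
397^32 ≡ 358^2 = 128164 ≡ 157
397^64 ≡ 157^2 = 24649 ≡ 82
397^128 ≡ 82^2 = 6724 ≡ 259
138 = 128 + 8 + 2, so 397^138 ≡ 259·97·294 ≡ 115 (mod 431)
270·115 = 31050 ≡ 18 (mod 431)
324 ≠ 18, so verification fails.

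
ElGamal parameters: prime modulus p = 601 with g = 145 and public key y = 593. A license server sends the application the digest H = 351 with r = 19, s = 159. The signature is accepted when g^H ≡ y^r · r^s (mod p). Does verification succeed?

Left side g^H mod p:
145^2 = 21025 ≡ 591
145^4 ≡ 591^2 = 349281 ≡ 100
145^8 ≡ 100^2 = 10000 ≡ 384
145^16 ≡ 384^2 = 147456 ≡ 211
145^32 ≡ 211^2 = 44521 ≡ 47
145^64 ≡ 47^2 = 2209 ≡ 406
145^128 ≡ 406^2 = 164836 ≡ 162
145^256 ≡ 162^2 = 26244 ≡ 401
351 = 256 + 64 + 16 + 8 + 4 + 2 + 1, so 145^351 ≡ 401·406·211·384·100·591·145 ≡ 124 (mod 601)
Right side y^r · r^s mod p:
593^2 = 351649 ≡ 64
593^4 ≡ 64^2 = 4096 ≡ 490
593^8 ≡ 490^2 = 240100 ≡ 301
593^16 ≡ 301^2 = 90601 ≡ 451
19 = 16 + 2 + 1, so 593^19 ≡ 451·64·593 ≡ 473 (mod 601)
19^2 = 361
19^4 ≡ 361^2 = 130321 ≡ 505
19^8 ≡ 505^2 = 255025 ≡ 201
19^16 ≡ 201^2 = 40401 ≡ 134
19^32 ≡ 134^2 = 17956 ≡ 527
19^64 ≡ 527^2 = 277729 ≡ 67
19^128 ≡ 67^2 = 4489 ≡ 282
159 = 128 + 16 + 8 + 4 + 2 + 1, so 19^159 ≡ 282·134·201·505·361·19 ≡ 420 (mod 601)
473·420 = 198660 ≡ 330 (mod 601)
124 ≠ 330, so verification fails.

fails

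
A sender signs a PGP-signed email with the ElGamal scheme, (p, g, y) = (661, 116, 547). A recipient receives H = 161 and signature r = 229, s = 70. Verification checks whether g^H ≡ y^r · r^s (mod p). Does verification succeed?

fails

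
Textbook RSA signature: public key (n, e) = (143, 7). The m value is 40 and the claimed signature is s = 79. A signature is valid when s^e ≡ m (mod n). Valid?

yes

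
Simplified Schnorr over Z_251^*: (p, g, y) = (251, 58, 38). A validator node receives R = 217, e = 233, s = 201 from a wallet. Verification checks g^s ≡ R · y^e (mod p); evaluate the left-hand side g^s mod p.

156

58^2 = 3364 ≡ 101
58^4 ≡ 101^2 = 10201 ≡ 161
58^8 ≡ 161^2 = 25921 ≡ 68
58^16 ≡ 68^2 = 4624 ≡ 106
58^32 ≡ 106^2 = 11236 ≡ 192
58^64 ≡ 192^2 = 36864 ≡ 218
58^128 ≡ 218^2 = 47524 ≡ 85
201 = 128 + 64 + 8 + 1, so 58^201 ≡ 85·218·68·58 ≡ 156 (mod 251)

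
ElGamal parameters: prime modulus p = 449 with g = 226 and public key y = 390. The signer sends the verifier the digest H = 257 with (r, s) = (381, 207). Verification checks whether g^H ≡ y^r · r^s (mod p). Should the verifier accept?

accept

Left side g^H mod p:
226^257 mod 449 = 262
Right side y^r · r^s mod p:
390^381 mod 449 = 403
381^207 mod 449 = 170
403·170 = 68510 ≡ 262 (mod 449)
262 ≡ 262 (mod 449), so the signature is genuine.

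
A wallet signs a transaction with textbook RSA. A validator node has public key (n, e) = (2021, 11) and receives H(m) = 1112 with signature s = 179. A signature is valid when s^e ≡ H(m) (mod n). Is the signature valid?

valid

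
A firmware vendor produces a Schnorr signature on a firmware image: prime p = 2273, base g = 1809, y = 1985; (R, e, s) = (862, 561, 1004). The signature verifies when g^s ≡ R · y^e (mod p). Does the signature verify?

g^s mod p:
1809^2 = 3272481 ≡ 1634
1809^4 ≡ 1634^2 = 2669956 ≡ 1454
1809^8 ≡ 1454^2 = 2114116 ≡ 226
1809^16 ≡ 226^2 = 51076 ≡ 1070
1809^32 ≡ 1070^2 = 1144900 ≡ 1581
1809^64 ≡ 1581^2 = 2499561 ≡ 1534
1809^128 ≡ 1534^2 = 2353156 ≡ 601
1809^256 ≡ 601^2 = 361201 ≡ 2067
1809^512 ≡ 2067^2 = 4272489 ≡ 1522
1004 = 512 + 256 + 128 + 64 + 32 + 8 + 4, so 1809^1004 ≡ 1522·2067·601·1534·1581·226·1454 ≡ 536 (mod 2273)
R · y^e mod p:
1985^2 = 3940225 ≡ 1116
1985^4 ≡ 1116^2 = 1245456 ≡ 2125
1985^8 ≡ 2125^2 = 4515625 ≡ 1447
1985^16 ≡ 1447^2 = 2093809 ≡ 376
1985^32 ≡ 376^2 = 141376 ≡ 450
1985^64 ≡ 450^2 = 202500 ≡ 203
1985^128 ≡ 203^2 = 41209 ≡ 295
1985^256 ≡ 295^2 = 87025 ≡ 651
1985^512 ≡ 651^2 = 423801 ≡ 1023
561 = 512 + 32 + 16 + 1, so 1985^561 ≡ 1023·450·376·1985 ≡ 528 (mod 2273)
862·528 = 455136 ≡ 536 (mod 2273)
536 ≡ 536 (mod 2273); signature holds.

verifies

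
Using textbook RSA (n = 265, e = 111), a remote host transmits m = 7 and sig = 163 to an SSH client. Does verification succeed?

Squares mod 265: sig^1≡163, sig^2≡69, sig^4≡256, sig^8≡81, sig^16≡201, sig^32≡121, sig^64≡66
111 = 64 + 32 + 8 + 4 + 2 + 1, so sig^111 ≡ 66·121·81·256·69·163 ≡ 7 (mod 265)
Since 7 equals the digest 7, verification succeeds.

passes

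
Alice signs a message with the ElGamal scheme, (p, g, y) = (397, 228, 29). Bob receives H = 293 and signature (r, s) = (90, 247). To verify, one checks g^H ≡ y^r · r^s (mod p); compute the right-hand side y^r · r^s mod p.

394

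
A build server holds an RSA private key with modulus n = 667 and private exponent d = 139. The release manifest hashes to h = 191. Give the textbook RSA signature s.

534

Squares mod 667: h^1≡191, h^2≡463, h^4≡262, h^8≡610, h^16≡581, h^32≡59, h^64≡146, h^128≡639
139 = 128 + 8 + 2 + 1, so h^139 ≡ 639·610·463·191 ≡ 534 (mod 667)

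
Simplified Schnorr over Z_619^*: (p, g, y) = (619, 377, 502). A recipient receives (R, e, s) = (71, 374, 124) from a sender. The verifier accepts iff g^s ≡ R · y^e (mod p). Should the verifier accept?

accept

g^s mod p:
Squares mod 619: 377^1≡377, 377^2≡378, 377^4≡514, 377^8≡502, 377^16≡71, 377^32≡89, 377^64≡493
124 = 64 + 32 + 16 + 8 + 4, so 377^124 ≡ 493·89·71·502·514 ≡ 344 (mod 619)
R · y^e mod p:
Squares mod 619: 502^1≡502, 502^2≡71, 502^4≡89, 502^8≡493, 502^16≡401, 502^32≡480, 502^64≡132, 502^128≡92, 502^256≡417
374 = 256 + 64 + 32 + 16 + 4 + 2, so 502^374 ≡ 417·132·480·401·89·71 ≡ 31 (mod 619)
71·31 = 2201 ≡ 344 (mod 619)
344 ≡ 344 (mod 619); signature holds.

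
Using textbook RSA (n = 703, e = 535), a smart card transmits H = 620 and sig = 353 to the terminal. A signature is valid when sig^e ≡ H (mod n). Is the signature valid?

invalid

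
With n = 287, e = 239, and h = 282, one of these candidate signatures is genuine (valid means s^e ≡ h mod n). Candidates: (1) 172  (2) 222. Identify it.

1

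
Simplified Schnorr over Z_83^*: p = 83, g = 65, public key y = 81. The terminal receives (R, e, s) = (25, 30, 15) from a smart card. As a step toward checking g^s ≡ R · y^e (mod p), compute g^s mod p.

65^15 mod 83 = 4

4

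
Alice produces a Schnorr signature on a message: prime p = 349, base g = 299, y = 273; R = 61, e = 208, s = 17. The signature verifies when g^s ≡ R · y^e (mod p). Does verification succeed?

g^s mod p:
299^2 = 89401 ≡ 57
299^4 ≡ 57^2 = 3249 ≡ 108
299^8 ≡ 108^2 = 11664 ≡ 147
299^16 ≡ 147^2 = 21609 ≡ 320
17 = 16 + 1, so 299^17 ≡ 320·299 ≡ 54 (mod 349)
R · y^e mod p:
273^2 = 74529 ≡ 192
273^4 ≡ 192^2 = 36864 ≡ 219
273^8 ≡ 219^2 = 47961 ≡ 148
273^16 ≡ 148^2 = 21904 ≡ 266
273^32 ≡ 266^2 = 70756 ≡ 258
273^64 ≡ 258^2 = 66564 ≡ 254
273^128 ≡ 254^2 = 64516 ≡ 300
208 = 128 + 64 + 16, so 273^208 ≡ 300·254·266 ≡ 327 (mod 349)
61·327 = 19947 ≡ 54 (mod 349)
54 ≡ 54 (mod 349); signature holds.

passes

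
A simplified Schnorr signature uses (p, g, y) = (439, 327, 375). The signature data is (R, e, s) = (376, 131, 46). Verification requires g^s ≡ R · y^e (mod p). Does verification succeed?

passes

g^s mod p:
327^46 mod 439 = 146
R · y^e mod p:
375^131 mod 439 = 367
376·367 = 137992 ≡ 146 (mod 439)
146 ≡ 146 (mod 439); signature holds.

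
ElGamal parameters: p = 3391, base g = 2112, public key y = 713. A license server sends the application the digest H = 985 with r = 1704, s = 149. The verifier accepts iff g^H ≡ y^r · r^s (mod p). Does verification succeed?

Left side g^H mod p:
2112^2 = 4460544 ≡ 1379
2112^4 ≡ 1379^2 = 1901641 ≡ 2681
2112^8 ≡ 2681^2 = 7187761 ≡ 2232
2112^16 ≡ 2232^2 = 4981824 ≡ 445
2112^32 ≡ 445^2 = 198025 ≡ 1347
2112^64 ≡ 1347^2 = 1814409 ≡ 224
2112^128 ≡ 224^2 = 50176 ≡ 2702
2112^256 ≡ 2702^2 = 7300804 ≡ 3372
2112^512 ≡ 3372^2 = 11370384 ≡ 361
985 = 512 + 256 + 128 + 64 + 16 + 8 + 1, so 2112^985 ≡ 361·3372·2702·224·445·2232·2112 ≡ 312 (mod 3391)
Right side y^r · r^s mod p:
713^2 = 508369 ≡ 3110
713^4 ≡ 3110^2 = 9672100 ≡ 968
713^8 ≡ 968^2 = 937024 ≡ 1108
713^16 ≡ 1108^2 = 1227664 ≡ 122
713^32 ≡ 122^2 = 14884 ≡ 1320
713^64 ≡ 1320^2 = 1742400 ≡ 2817
713^128 ≡ 2817^2 = 7935489 ≡ 549
713^256 ≡ 549^2 = 301401 ≡ 2993
713^512 ≡ 2993^2 = 8958049 ≡ 2418
713^1024 ≡ 2418^2 = 5846724 ≡ 640
1704 = 1024 + 512 + 128 + 32 + 8, so 713^1704 ≡ 640·2418·549·1320·1108 ≡ 3292 (mod 3391)
1704^2 = 2903616 ≡ 920
1704^4 ≡ 920^2 = 846400 ≡ 2041
1704^8 ≡ 2041^2 = 4165681 ≡ 1533
1704^16 ≡ 1533^2 = 2350089 ≡ 126
1704^32 ≡ 126^2 = 15876 ≡ 2312
1704^64 ≡ 2312^2 = 5345344 ≡ 1128
1704^128 ≡ 1128^2 = 1272384 ≡ 759
149 = 128 + 16 + 4 + 1, so 1704^149 ≡ 759·126·2041·1704 ≡ 2052 (mod 3391)
3292·2052 = 6755184 ≡ 312 (mod 3391)
312 ≡ 312 (mod 3391), so the signature is genuine.

passes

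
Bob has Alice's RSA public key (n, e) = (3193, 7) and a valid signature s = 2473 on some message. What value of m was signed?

2576

s^2 ≡ 2473^2 = 6115729 ≡ 1134
s^4 ≡ 1134^2 = 1285956 ≡ 2370
7 = 4 + 2 + 1, so s^7 ≡ 2370·1134·2473 ≡ 2576 (mod 3193)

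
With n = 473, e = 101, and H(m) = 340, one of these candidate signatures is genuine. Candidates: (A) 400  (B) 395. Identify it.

Candidate A: Squares mod 473: 400^1≡400, 400^2≡126, 400^4≡267, 400^8≡339, 400^16≡455, 400^32≡324, 400^64≡443; 101 = 64 + 32 + 4 + 1, so 400^101 ≡ 443·324·267·400 ≡ 411 (mod 473)
Candidate B: Squares mod 473: 395^1≡395, 395^2≡408, 395^4≡441, 395^8≡78, 395^16≡408, 395^32≡441, 395^64≡78; 101 = 64 + 32 + 4 + 1, so 395^101 ≡ 78·441·441·395 ≡ 340 (mod 473)
  → matches H(m) = 340

B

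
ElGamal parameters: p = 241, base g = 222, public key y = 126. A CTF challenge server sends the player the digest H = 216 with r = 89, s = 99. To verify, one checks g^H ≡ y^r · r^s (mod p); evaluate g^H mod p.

240

222^2 = 49284 ≡ 120
222^4 ≡ 120^2 = 14400 ≡ 181
222^8 ≡ 181^2 = 32761 ≡ 226
222^16 ≡ 226^2 = 51076 ≡ 225
222^32 ≡ 225^2 = 50625 ≡ 15
222^64 ≡ 15^2 = 225
222^128 ≡ 225^2 = 50625 ≡ 15
216 = 128 + 64 + 16 + 8, so 222^216 ≡ 15·225·225·226 ≡ 240 (mod 241)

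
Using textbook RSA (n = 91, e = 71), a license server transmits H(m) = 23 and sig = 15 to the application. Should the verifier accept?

Squares mod 91: sig^1≡15, sig^2≡43, sig^4≡29, sig^8≡22, sig^16≡29, sig^32≡22, sig^64≡29
71 = 64 + 4 + 2 + 1, so sig^71 ≡ 29·29·43·15 ≡ 85 (mod 91)
The recovered value 85 does not match the digest 23.

reject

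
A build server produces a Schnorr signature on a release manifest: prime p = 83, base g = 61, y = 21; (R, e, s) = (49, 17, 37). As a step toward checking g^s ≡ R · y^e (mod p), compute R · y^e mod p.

36

Squares mod 83: 21^1≡21, 21^2≡26, 21^4≡12, 21^8≡61, 21^16≡69
17 = 16 + 1, so 21^17 ≡ 69·21 ≡ 38 (mod 83)
R · y^e ≡ 49·38 = 1862 ≡ 36 (mod 83)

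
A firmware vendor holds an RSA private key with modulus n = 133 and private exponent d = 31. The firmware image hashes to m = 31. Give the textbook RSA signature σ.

31

m^2 ≡ 31^2 = 961 ≡ 30
m^4 ≡ 30^2 = 900 ≡ 102
m^8 ≡ 102^2 = 10404 ≡ 30
m^16 ≡ 30^2 = 900 ≡ 102
31 = 16 + 8 + 4 + 2 + 1, so m^31 ≡ 102·30·102·30·31 ≡ 31 (mod 133)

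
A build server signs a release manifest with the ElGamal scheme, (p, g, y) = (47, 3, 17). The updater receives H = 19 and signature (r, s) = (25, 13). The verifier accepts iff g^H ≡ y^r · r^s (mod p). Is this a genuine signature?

genuine

Left side g^H mod p:
Squares mod 47: 3^1≡3, 3^2≡9, 3^4≡34, 3^8≡28, 3^16≡32
19 = 16 + 2 + 1, so 3^19 ≡ 32·9·3 ≡ 18 (mod 47)
Right side y^r · r^s mod p:
Squares mod 47: 17^1≡17, 17^2≡7, 17^4≡2, 17^8≡4, 17^16≡16
25 = 16 + 8 + 1, so 17^25 ≡ 16·4·17 ≡ 7 (mod 47)
Squares mod 47: 25^1≡25, 25^2≡14, 25^4≡8, 25^8≡17
13 = 8 + 4 + 1, so 25^13 ≡ 17·8·25 ≡ 16 (mod 47)
7·16 = 112 ≡ 18 (mod 47)
18 ≡ 18 (mod 47), so the signature is genuine.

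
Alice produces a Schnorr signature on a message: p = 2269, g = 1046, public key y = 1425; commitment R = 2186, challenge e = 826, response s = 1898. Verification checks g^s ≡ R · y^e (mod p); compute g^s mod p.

139

1046^2 = 1094116 ≡ 458
1046^4 ≡ 458^2 = 209764 ≡ 1016
1046^8 ≡ 1016^2 = 1032256 ≡ 2130
1046^16 ≡ 2130^2 = 4536900 ≡ 1169
1046^32 ≡ 1169^2 = 1366561 ≡ 623
1046^64 ≡ 623^2 = 388129 ≡ 130
1046^128 ≡ 130^2 = 16900 ≡ 1017
1046^256 ≡ 1017^2 = 1034289 ≡ 1894
1046^512 ≡ 1894^2 = 3587236 ≡ 2216
1046^1024 ≡ 2216^2 = 4910656 ≡ 540
1898 = 1024 + 512 + 256 + 64 + 32 + 8 + 2, so 1046^1898 ≡ 540·2216·1894·130·623·2130·458 ≡ 139 (mod 2269)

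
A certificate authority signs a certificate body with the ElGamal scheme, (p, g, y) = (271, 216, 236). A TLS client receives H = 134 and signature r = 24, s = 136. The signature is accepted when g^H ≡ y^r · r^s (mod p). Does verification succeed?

Left side g^H mod p:
216^2 = 46656 ≡ 44
216^4 ≡ 44^2 = 1936 ≡ 39
216^8 ≡ 39^2 = 1521 ≡ 166
216^16 ≡ 166^2 = 27556 ≡ 185
216^32 ≡ 185^2 = 34225 ≡ 79
216^64 ≡ 79^2 = 6241 ≡ 8
216^128 ≡ 8^2 = 64
134 = 128 + 4 + 2, so 216^134 ≡ 64·39·44 ≡ 69 (mod 271)
Right side y^r · r^s mod p:
236^2 = 55696 ≡ 141
236^4 ≡ 141^2 = 19881 ≡ 98
236^8 ≡ 98^2 = 9604 ≡ 119
236^16 ≡ 119^2 = 14161 ≡ 69
24 = 16 + 8, so 236^24 ≡ 69·119 ≡ 81 (mod 271)
24^2 = 576 ≡ 34
24^4 ≡ 34^2 = 1156 ≡ 72
24^8 ≡ 72^2 = 5184 ≡ 35
24^16 ≡ 35^2 = 1225 ≡ 141
24^32 ≡ 141^2 = 19881 ≡ 98
24^64 ≡ 98^2 = 9604 ≡ 119
24^128 ≡ 119^2 = 14161 ≡ 69
136 = 128 + 8, so 24^136 ≡ 69·35 ≡ 247 (mod 271)
81·247 = 20007 ≡ 224 (mod 271)
69 ≠ 224, so verification fails.

fails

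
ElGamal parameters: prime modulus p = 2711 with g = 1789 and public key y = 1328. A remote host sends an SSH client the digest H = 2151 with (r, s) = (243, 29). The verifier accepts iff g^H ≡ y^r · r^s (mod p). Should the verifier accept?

accept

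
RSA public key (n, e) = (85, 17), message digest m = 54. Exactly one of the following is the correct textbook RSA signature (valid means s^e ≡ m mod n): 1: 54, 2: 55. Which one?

1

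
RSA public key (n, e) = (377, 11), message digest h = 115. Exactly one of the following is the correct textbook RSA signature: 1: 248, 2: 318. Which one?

2

Candidate 1: Squares mod 377: 248^1≡248, 248^2≡53, 248^4≡170, 248^8≡248; 11 = 8 + 2 + 1, so 248^11 ≡ 248·53·248 ≡ 170 (mod 377)
Candidate 2: Squares mod 377: 318^1≡318, 318^2≡88, 318^4≡204, 318^8≡146; 11 = 8 + 2 + 1, so 318^11 ≡ 146·88·318 ≡ 115 (mod 377)
  → matches h = 115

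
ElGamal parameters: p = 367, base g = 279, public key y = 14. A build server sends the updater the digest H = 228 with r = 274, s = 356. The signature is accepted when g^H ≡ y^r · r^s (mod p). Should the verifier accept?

Left side g^H mod p:
279^2 = 77841 ≡ 37
279^4 ≡ 37^2 = 1369 ≡ 268
279^8 ≡ 268^2 = 71824 ≡ 259
279^16 ≡ 259^2 = 67081 ≡ 287
279^32 ≡ 287^2 = 82369 ≡ 161
279^64 ≡ 161^2 = 25921 ≡ 231
279^128 ≡ 231^2 = 53361 ≡ 146
228 = 128 + 64 + 32 + 4, so 279^228 ≡ 146·231·161·268 ≡ 132 (mod 367)
Right side y^r · r^s mod p:
14^2 = 196
14^4 ≡ 196^2 = 38416 ≡ 248
14^8 ≡ 248^2 = 61504 ≡ 215
14^16 ≡ 215^2 = 46225 ≡ 350
14^32 ≡ 350^2 = 122500 ≡ 289
14^64 ≡ 289^2 = 83521 ≡ 212
14^128 ≡ 212^2 = 44944 ≡ 170
14^256 ≡ 170^2 = 28900 ≡ 274
274 = 256 + 16 + 2, so 14^274 ≡ 274·350·196 ≡ 128 (mod 367)
274^2 = 75076 ≡ 208
274^4 ≡ 208^2 = 43264 ≡ 325
274^8 ≡ 325^2 = 105625 ≡ 296
274^16 ≡ 296^2 = 87616 ≡ 270
274^32 ≡ 270^2 = 72900 ≡ 234
274^64 ≡ 234^2 = 54756 ≡ 73
274^128 ≡ 73^2 = 5329 ≡ 191
274^256 ≡ 191^2 = 36481 ≡ 148
356 = 256 + 64 + 32 + 4, so 274^356 ≡ 148·73·234·325 ≡ 196 (mod 367)
128·196 = 25088 ≡ 132 (mod 367)
132 ≡ 132 (mod 367), so the signature is genuine.

accept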